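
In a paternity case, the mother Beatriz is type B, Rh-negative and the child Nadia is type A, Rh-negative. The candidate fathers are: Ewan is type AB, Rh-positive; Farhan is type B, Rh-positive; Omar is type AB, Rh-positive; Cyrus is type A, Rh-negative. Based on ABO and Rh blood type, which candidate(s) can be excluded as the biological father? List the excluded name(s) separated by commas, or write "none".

Farhan

A candidate is excluded only if no genotype consistent with his phenotype could produce a type A, Rh-negative child with a type B, Rh-negative mother.
Farhan (type B, Rh+): no genotype consistent with that phenotype can produce a type-A Rh- child with a type-B mother.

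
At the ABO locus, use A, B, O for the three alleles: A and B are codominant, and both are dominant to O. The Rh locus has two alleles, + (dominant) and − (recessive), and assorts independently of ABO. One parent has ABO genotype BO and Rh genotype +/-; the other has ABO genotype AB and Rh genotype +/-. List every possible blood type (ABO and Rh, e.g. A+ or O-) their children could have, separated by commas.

Gametes from BO × AB give offspring ABO genotypes AB, AO, BB, BO, i.e. phenotypes A, B, AB.
Rh cross +/- × +/- → phenotypes Rh+, Rh-.
Combining independently: A+, A-, B+, B-, AB+, AB-.

A+, A-, B+, B-, AB+, AB-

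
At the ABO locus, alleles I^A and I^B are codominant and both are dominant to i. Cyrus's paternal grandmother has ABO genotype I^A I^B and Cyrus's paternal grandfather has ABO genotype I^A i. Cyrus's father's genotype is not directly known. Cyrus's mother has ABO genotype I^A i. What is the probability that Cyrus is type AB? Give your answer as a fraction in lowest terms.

1/8

Cyrus's father's ABO genotype from I^A I^B × I^A i: 1/4 I^A I^A, 1/4 I^A I^B, 1/4 I^A i, 1/4 I^B i.
Crossing each possibility with the mother I^A i and summing P(type AB): 1/4·0 + 1/4·1/4 + 1/4·0 + 1/4·1/4 = 1/8.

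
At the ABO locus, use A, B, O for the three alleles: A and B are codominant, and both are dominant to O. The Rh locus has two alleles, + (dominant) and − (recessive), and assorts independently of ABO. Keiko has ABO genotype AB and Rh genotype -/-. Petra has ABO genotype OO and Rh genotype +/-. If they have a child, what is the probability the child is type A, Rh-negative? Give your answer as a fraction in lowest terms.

1/4

ABO cross AB × OO → offspring phenotypes: 1/2 A, 1/2 B.
Rh cross -/- × +/- → 1/2 Rh+, 1/2 Rh-.
Independent loci: P(type A, Rh-negative) = 1/2 × 1/2 = 1/4.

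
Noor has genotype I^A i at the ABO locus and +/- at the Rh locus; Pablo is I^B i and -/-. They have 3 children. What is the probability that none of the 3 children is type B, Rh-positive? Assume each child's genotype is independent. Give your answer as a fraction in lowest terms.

343/512

ABO cross I^A i × I^B i → 1/4 O, 1/4 A, 1/4 B, 1/4 AB.
Rh cross +/- × -/- → 1/2 Rh+, 1/2 Rh-; so P(type B, Rh-positive) = 1/4 × 1/2 = 1/8 per child.
P(not type B, Rh-positive) = 7/8 for one child; (7/8)^3 = 343/512.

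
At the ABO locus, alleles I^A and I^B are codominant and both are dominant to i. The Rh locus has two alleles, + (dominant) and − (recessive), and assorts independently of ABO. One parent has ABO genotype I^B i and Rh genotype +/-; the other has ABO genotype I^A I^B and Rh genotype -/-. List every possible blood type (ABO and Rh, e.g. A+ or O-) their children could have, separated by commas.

A+, A-, B+, B-, AB+, AB-

Gametes from I^B i × I^A I^B give offspring ABO genotypes I^A I^B, I^A i, I^B I^B, I^B i, i.e. phenotypes A, B, AB.
Rh cross +/- × -/- → phenotypes Rh+, Rh-.
Combining independently: A+, A-, B+, B-, AB+, AB-.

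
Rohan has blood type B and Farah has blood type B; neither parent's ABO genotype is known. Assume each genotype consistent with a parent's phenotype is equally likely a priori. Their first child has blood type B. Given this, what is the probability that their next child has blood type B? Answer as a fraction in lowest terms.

Possible genotypes: Rohan ∈ {I^B I^B, I^B i}; Farah ∈ {I^B I^B, I^B i}.
Weight each parental genotype pair by prior × P(type-B child):
  I^B I^B × I^B I^B: posterior weight 4/15; P(next child type B) = 1.
  I^B I^B × I^B i: posterior weight 4/15; P(next child type B) = 1.
  I^B i × I^B I^B: posterior weight 4/15; P(next child type B) = 1.
  I^B i × I^B i: posterior weight 1/5; P(next child type B) = 3/4.
Weighted sum = 19/20.

19/20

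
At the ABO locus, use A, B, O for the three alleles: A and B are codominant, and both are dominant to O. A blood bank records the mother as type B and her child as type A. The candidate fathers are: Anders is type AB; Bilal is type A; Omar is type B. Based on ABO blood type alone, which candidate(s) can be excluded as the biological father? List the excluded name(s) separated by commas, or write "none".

Omar

A candidate is excluded only if no genotype consistent with his phenotype could produce a type A child with a type B mother.
Omar (type B): no genotype consistent with that phenotype can produce a type-A child with a type-B mother.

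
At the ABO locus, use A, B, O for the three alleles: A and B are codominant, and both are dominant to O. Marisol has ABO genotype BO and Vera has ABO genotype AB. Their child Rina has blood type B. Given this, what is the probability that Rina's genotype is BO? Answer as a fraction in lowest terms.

1/2

Cross BO × AB → 1/4 AB, 1/4 AO, 1/4 BB, 1/4 BO.
Type-B genotypes among offspring: BB (1/4), BO (1/4); total 1/2.
P(BO | type B) = (1/4) / (1/2) = 1/2.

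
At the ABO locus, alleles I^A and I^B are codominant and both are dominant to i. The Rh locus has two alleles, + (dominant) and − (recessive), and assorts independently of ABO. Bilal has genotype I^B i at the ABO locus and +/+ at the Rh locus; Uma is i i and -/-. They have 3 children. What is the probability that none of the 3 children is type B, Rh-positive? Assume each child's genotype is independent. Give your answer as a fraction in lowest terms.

1/8

ABO cross I^B i × i i → 1/2 O, 1/2 B.
Rh cross +/+ × -/- → 1 Rh+; so P(type B, Rh-positive) = 1/2 × 1 = 1/2 per child.
P(not type B, Rh-positive) = 1/2 for one child; (1/2)^3 = 1/8.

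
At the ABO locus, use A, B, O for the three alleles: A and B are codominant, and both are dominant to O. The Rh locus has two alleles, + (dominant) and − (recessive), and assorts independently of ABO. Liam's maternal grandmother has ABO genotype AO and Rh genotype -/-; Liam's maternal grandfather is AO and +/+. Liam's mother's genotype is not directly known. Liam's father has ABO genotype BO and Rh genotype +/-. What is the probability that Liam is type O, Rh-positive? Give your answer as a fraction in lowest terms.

3/16

Liam's mother's ABO genotype from AO × AO: 1/4 AA, 1/2 AO, 1/4 OO.
Crossing each possibility with the father BO and summing P(type O): 1/4·0 + 1/2·1/4 + 1/4·1/2 = 1/4.
Similarly for Rh via the mother's Rh distribution: P(Rh+) = 3/4.
Independent loci: 1/4 × 3/4 = 3/16.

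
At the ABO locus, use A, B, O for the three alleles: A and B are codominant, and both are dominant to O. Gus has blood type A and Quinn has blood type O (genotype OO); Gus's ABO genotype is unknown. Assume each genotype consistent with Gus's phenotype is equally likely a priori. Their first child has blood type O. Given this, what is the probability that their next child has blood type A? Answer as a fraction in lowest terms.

1/2

Possible genotypes: Gus ∈ {AA, AO}; Quinn ∈ {OO}.
Weight each parental genotype pair by prior × P(type-O child):
  AO × OO: posterior weight 1; P(next child type A) = 1/2.
Weighted sum = 1/2.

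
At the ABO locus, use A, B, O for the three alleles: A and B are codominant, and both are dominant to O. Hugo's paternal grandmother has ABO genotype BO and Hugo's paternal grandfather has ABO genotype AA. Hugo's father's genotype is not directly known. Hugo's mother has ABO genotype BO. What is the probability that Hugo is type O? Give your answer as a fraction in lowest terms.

Hugo's father's ABO genotype from BO × AA: 1/2 AB, 1/2 AO.
Crossing each possibility with the mother BO and summing P(type O): 1/2·0 + 1/2·1/4 = 1/8.

1/8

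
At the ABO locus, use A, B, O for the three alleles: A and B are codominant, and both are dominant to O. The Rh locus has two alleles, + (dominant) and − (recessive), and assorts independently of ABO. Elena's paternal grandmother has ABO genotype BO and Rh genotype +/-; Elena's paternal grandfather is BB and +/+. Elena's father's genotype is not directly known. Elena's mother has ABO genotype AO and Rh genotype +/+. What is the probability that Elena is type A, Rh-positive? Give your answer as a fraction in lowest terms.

1/8

Elena's father's ABO genotype from BO × BB: 1/2 BB, 1/2 BO.
Crossing each possibility with the mother AO and summing P(type A): 1/2·0 + 1/2·1/4 = 1/8.
Similarly for Rh via the father's Rh distribution: P(Rh+) = 1.
Independent loci: 1/8 × 1 = 1/8.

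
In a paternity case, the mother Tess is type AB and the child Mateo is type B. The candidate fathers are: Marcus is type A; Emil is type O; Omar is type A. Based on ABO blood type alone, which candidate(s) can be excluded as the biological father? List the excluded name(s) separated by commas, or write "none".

A candidate is excluded only if no genotype consistent with his phenotype could produce a type B child with a type AB mother.
Every candidate has at least one consistent genotype combination, so none can be excluded.

none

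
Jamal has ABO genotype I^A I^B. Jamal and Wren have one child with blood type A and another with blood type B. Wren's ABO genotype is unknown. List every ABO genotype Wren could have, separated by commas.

I^A I^B, I^A i, I^B i, i i

For each candidate genotype of Wren, check whether crossing it with I^A I^B can produce every observed child phenotype.
  I^A I^A → possible child types {A, AB} ✗
  I^A I^B → possible child types {A, B, AB} ✓
  I^A i → possible child types {A, B, AB} ✓
  I^B I^B → possible child types {B, AB} ✗
  I^B i → possible child types {A, B, AB} ✓
  i i → possible child types {A, B} ✓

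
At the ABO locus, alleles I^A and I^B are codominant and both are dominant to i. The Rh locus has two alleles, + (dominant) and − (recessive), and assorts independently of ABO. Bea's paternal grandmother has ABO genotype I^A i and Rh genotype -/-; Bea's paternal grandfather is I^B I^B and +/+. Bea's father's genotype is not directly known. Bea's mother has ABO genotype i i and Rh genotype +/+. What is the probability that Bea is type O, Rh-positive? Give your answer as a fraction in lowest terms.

Bea's father's ABO genotype from I^A i × I^B I^B: 1/2 I^A I^B, 1/2 I^B i.
Crossing each possibility with the mother i i and summing P(type O): 1/2·0 + 1/2·1/2 = 1/4.
Similarly for Rh via the father's Rh distribution: P(Rh+) = 1.
Independent loci: 1/4 × 1 = 1/4.

1/4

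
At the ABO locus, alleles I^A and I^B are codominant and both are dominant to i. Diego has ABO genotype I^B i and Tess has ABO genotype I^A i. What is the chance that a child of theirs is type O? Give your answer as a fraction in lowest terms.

1/4

ABO cross I^B i × I^A i → offspring phenotypes: 1/4 O, 1/4 A, 1/4 B, 1/4 AB.
So P(type O) = 1/4.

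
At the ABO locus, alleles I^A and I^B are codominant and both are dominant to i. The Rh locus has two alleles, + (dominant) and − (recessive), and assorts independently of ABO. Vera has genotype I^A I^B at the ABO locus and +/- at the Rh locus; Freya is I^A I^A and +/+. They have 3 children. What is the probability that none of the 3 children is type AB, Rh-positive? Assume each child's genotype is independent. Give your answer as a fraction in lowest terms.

1/8

ABO cross I^A I^B × I^A I^A → 1/2 A, 1/2 AB.
Rh cross +/- × +/+ → 1 Rh+; so P(type AB, Rh-positive) = 1/2 × 1 = 1/2 per child.
P(not type AB, Rh-positive) = 1/2 for one child; (1/2)^3 = 1/8.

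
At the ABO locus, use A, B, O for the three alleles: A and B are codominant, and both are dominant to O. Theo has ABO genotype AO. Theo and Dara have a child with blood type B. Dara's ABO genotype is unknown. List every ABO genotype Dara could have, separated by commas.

For each candidate genotype of Dara, check whether crossing it with AO can produce every observed child phenotype.
  AA → possible child types {A} ✗
  AB → possible child types {A, B, AB} ✓
  AO → possible child types {O, A} ✗
  BB → possible child types {B, AB} ✓
  BO → possible child types {O, A, B, AB} ✓
  OO → possible child types {O, A} ✗

AB, BB, BO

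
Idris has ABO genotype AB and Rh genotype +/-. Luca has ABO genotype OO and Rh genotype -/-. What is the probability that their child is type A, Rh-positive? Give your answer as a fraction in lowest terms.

ABO cross AB × OO → offspring phenotypes: 1/2 A, 1/2 B.
Rh cross +/- × -/- → 1/2 Rh+, 1/2 Rh-.
Independent loci: P(type A, Rh-positive) = 1/2 × 1/2 = 1/4.

1/4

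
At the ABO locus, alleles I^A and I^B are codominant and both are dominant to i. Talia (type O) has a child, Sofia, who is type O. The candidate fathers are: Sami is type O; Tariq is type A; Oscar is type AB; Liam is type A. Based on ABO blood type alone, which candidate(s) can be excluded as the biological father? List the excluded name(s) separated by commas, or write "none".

Oscar

A candidate is excluded only if no genotype consistent with his phenotype could produce a type O child with a type O mother.
Oscar (type AB): no genotype consistent with that phenotype can produce a type-O child with a type-O mother.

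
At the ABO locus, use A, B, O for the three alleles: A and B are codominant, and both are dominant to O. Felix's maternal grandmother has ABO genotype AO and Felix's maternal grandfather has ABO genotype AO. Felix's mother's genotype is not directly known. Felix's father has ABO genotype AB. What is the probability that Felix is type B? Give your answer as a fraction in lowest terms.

1/4

Felix's mother's ABO genotype from AO × AO: 1/4 AA, 1/2 AO, 1/4 OO.
Crossing each possibility with the father AB and summing P(type B): 1/4·0 + 1/2·1/4 + 1/4·1/2 = 1/4.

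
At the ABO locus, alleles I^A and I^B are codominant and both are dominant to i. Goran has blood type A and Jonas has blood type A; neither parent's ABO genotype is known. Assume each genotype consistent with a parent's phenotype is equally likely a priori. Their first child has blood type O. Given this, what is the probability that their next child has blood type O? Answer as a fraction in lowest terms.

Possible genotypes: Goran ∈ {I^A I^A, I^A i}; Jonas ∈ {I^A I^A, I^A i}.
Weight each parental genotype pair by prior × P(type-O child):
  I^A i × I^A i: posterior weight 1; P(next child type O) = 1/4.
Weighted sum = 1/4.

1/4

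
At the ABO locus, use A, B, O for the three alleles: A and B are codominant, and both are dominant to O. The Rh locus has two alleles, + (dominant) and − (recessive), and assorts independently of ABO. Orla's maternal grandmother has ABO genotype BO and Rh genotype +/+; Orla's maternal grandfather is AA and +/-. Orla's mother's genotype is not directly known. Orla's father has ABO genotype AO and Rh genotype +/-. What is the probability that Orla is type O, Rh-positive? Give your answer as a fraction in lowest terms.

7/64

Orla's mother's ABO genotype from BO × AA: 1/2 AB, 1/2 AO.
Crossing each possibility with the father AO and summing P(type O): 1/2·0 + 1/2·1/4 = 1/8.
Similarly for Rh via the mother's Rh distribution: P(Rh+) = 7/8.
Independent loci: 1/8 × 7/8 = 7/64.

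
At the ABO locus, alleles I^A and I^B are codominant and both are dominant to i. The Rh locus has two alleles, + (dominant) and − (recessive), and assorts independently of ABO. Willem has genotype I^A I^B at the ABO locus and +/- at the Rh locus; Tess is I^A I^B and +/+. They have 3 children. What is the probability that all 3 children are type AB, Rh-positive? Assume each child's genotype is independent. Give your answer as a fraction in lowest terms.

ABO cross I^A I^B × I^A I^B → 1/4 A, 1/4 B, 1/2 AB.
Rh cross +/- × +/+ → 1 Rh+; so P(type AB, Rh-positive) = 1/2 × 1 = 1/2 per child.
All 3 independent: (1/2)^3 = 1/8.

1/8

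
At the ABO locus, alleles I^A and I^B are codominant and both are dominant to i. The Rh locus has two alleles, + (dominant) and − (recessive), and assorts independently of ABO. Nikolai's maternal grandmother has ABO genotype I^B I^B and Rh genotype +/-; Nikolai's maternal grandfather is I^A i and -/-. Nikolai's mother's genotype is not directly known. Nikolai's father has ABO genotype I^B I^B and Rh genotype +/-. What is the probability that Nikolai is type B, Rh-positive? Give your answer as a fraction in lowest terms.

Nikolai's mother's ABO genotype from I^B I^B × I^A i: 1/2 I^A I^B, 1/2 I^B i.
Crossing each possibility with the father I^B I^B and summing P(type B): 1/2·1/2 + 1/2·1 = 3/4.
Similarly for Rh via the mother's Rh distribution: P(Rh+) = 5/8.
Independent loci: 3/4 × 5/8 = 15/32.

15/32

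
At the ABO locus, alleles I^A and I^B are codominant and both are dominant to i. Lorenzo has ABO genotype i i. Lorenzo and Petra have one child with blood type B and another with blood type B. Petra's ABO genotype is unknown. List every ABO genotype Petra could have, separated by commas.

I^A I^B, I^B I^B, I^B i

For each candidate genotype of Petra, check whether crossing it with i i can produce every observed child phenotype.
  I^A I^A → possible child types {A} ✗
  I^A I^B → possible child types {A, B} ✓
  I^A i → possible child types {O, A} ✗
  I^B I^B → possible child types {B} ✓
  I^B i → possible child types {O, B} ✓
  i i → possible child types {O} ✗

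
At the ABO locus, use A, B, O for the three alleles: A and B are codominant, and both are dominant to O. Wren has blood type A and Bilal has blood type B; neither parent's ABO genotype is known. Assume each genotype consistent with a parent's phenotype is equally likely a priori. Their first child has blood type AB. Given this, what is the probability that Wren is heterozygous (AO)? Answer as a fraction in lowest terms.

Possible genotypes: Wren ∈ {AA, AO}; Bilal ∈ {BB, BO}.
Weight each parental genotype pair by prior × P(type-AB child):
  AA × BB: posterior weight 4/9.
  AA × BO: posterior weight 2/9.
  AO × BB: posterior weight 2/9.
  AO × BO: posterior weight 1/9.
Sum the posterior weight over pairs where Wren is AO: 1/3.

1/3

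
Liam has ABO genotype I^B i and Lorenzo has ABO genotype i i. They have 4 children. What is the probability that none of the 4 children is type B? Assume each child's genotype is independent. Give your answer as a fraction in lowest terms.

ABO cross I^B i × i i → 1/2 O, 1/2 B.
So P(type B) = 1/2 per child.
P(not type B) = 1/2 for one child; (1/2)^4 = 1/16.

1/16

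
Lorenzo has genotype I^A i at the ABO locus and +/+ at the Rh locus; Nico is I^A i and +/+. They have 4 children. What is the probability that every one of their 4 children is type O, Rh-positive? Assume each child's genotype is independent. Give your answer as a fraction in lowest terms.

ABO cross I^A i × I^A i → 1/4 O, 3/4 A.
Rh cross +/+ × +/+ → 1 Rh+; so P(type O, Rh-positive) = 1/4 × 1 = 1/4 per child.
All 4 independent: (1/4)^4 = 1/256.

1/256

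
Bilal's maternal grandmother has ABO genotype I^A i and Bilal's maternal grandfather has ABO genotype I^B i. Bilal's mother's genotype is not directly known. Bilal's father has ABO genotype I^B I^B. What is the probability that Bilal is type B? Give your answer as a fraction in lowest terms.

3/4

Bilal's mother's ABO genotype from I^A i × I^B i: 1/4 I^A I^B, 1/4 I^A i, 1/4 I^B i, 1/4 i i.
Crossing each possibility with the father I^B I^B and summing P(type B): 1/4·1/2 + 1/4·1/2 + 1/4·1 + 1/4·1 = 3/4.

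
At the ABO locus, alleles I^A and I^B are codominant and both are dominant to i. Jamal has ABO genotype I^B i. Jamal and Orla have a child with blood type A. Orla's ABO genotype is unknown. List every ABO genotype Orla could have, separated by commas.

For each candidate genotype of Orla, check whether crossing it with I^B i can produce every observed child phenotype.
  I^A I^A → possible child types {A, AB} ✓
  I^A I^B → possible child types {A, B, AB} ✓
  I^A i → possible child types {O, A, B, AB} ✓
  I^B I^B → possible child types {B} ✗
  I^B i → possible child types {O, B} ✗
  i i → possible child types {O, B} ✗

I^A I^A, I^A I^B, I^A i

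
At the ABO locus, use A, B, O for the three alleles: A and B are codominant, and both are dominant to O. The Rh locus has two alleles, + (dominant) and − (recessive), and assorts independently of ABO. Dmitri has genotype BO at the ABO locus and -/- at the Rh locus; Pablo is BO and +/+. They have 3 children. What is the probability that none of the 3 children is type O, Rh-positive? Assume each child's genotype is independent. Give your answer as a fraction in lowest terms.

27/64

ABO cross BO × BO → 1/4 O, 3/4 B.
Rh cross -/- × +/+ → 1 Rh+; so P(type O, Rh-positive) = 1/4 × 1 = 1/4 per child.
P(not type O, Rh-positive) = 3/4 for one child; (3/4)^3 = 27/64.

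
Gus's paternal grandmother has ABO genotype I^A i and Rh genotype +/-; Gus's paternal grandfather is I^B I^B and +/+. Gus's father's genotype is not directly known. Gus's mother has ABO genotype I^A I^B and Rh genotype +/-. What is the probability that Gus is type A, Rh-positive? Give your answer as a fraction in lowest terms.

7/32

Gus's father's ABO genotype from I^A i × I^B I^B: 1/2 I^A I^B, 1/2 I^B i.
Crossing each possibility with the mother I^A I^B and summing P(type A): 1/2·1/4 + 1/2·1/4 = 1/4.
Similarly for Rh via the father's Rh distribution: P(Rh+) = 7/8.
Independent loci: 1/4 × 7/8 = 7/32.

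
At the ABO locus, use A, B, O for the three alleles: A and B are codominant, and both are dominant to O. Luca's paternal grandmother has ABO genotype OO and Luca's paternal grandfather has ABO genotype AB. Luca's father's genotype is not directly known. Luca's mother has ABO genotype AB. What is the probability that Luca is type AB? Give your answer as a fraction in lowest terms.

Luca's father's ABO genotype from OO × AB: 1/2 AO, 1/2 BO.
Crossing each possibility with the mother AB and summing P(type AB): 1/2·1/4 + 1/2·1/4 = 1/4.

1/4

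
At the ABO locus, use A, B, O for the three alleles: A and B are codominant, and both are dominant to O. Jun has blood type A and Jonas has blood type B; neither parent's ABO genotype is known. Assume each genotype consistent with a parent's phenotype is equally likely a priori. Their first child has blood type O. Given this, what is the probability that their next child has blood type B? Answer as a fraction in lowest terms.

Possible genotypes: Jun ∈ {AA, AO}; Jonas ∈ {BB, BO}.
Weight each parental genotype pair by prior × P(type-O child):
  AO × BO: posterior weight 1; P(next child type B) = 1/4.
Weighted sum = 1/4.

1/4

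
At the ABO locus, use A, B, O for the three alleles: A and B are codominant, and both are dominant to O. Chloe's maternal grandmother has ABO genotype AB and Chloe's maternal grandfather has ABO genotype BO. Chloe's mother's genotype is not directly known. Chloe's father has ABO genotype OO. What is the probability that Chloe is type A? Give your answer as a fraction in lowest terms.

Chloe's mother's ABO genotype from AB × BO: 1/4 AB, 1/4 AO, 1/4 BB, 1/4 BO.
Crossing each possibility with the father OO and summing P(type A): 1/4·1/2 + 1/4·1/2 + 1/4·0 + 1/4·0 = 1/4.

1/4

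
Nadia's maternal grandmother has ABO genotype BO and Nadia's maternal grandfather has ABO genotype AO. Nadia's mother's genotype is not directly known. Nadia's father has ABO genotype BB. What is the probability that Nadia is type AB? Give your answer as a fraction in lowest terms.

1/4

Nadia's mother's ABO genotype from BO × AO: 1/4 AB, 1/4 AO, 1/4 BO, 1/4 OO.
Crossing each possibility with the father BB and summing P(type AB): 1/4·1/2 + 1/4·1/2 + 1/4·0 + 1/4·0 = 1/4.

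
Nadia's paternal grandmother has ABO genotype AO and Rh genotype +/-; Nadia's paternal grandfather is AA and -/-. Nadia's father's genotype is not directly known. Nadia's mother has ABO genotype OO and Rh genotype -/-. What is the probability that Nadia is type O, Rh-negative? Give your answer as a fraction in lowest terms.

Nadia's father's ABO genotype from AO × AA: 1/2 AA, 1/2 AO.
Crossing each possibility with the mother OO and summing P(type O): 1/2·0 + 1/2·1/2 = 1/4.
Similarly for Rh via the father's Rh distribution: P(Rh-) = 3/4.
Independent loci: 1/4 × 3/4 = 3/16.

3/16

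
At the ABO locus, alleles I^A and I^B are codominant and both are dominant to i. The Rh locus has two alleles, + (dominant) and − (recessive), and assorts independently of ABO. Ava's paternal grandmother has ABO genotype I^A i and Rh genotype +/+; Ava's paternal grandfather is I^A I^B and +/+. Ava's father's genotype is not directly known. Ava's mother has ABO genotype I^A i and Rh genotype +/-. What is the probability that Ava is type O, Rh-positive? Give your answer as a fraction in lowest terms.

Ava's father's ABO genotype from I^A i × I^A I^B: 1/4 I^A I^A, 1/4 I^A I^B, 1/4 I^A i, 1/4 I^B i.
Crossing each possibility with the mother I^A i and summing P(type O): 1/4·0 + 1/4·0 + 1/4·1/4 + 1/4·1/4 = 1/8.
Similarly for Rh via the father's Rh distribution: P(Rh+) = 1.
Independent loci: 1/8 × 1 = 1/8.

1/8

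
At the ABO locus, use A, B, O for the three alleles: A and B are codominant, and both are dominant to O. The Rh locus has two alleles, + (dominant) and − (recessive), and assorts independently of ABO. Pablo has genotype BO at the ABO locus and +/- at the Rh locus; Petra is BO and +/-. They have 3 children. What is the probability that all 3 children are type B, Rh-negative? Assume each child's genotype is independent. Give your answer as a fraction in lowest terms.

ABO cross BO × BO → 1/4 O, 3/4 B.
Rh cross +/- × +/- → 3/4 Rh+, 1/4 Rh-; so P(type B, Rh-negative) = 3/4 × 1/4 = 3/16 per child.
All 3 independent: (3/16)^3 = 27/4096.

27/4096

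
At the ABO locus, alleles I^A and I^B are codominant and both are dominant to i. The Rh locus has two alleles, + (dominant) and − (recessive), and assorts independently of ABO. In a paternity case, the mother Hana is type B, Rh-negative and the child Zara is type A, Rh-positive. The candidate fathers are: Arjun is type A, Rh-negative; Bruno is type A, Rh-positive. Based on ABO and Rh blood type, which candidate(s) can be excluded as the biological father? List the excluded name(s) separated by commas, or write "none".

Arjun

A candidate is excluded only if no genotype consistent with his phenotype could produce a type A, Rh-positive child with a type B, Rh-negative mother.
Arjun (type A, Rh-): no genotype consistent with that phenotype can produce a type-A Rh+ child with a type-B mother.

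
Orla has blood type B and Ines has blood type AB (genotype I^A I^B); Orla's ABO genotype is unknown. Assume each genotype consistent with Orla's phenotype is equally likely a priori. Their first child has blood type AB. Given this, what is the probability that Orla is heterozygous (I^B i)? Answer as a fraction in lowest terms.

1/3

Possible genotypes: Orla ∈ {I^B I^B, I^B i}; Ines ∈ {I^A I^B}.
Weight each parental genotype pair by prior × P(type-AB child):
  I^B I^B × I^A I^B: posterior weight 2/3.
  I^B i × I^A I^B: posterior weight 1/3.
Sum the posterior weight over pairs where Orla is I^B i: 1/3.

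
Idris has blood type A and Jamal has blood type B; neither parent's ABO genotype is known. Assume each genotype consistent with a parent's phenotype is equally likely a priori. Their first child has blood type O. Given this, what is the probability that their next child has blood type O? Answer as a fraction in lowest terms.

1/4

Possible genotypes: Idris ∈ {I^A I^A, I^A i}; Jamal ∈ {I^B I^B, I^B i}.
Weight each parental genotype pair by prior × P(type-O child):
  I^A i × I^B i: posterior weight 1; P(next child type O) = 1/4.
Weighted sum = 1/4.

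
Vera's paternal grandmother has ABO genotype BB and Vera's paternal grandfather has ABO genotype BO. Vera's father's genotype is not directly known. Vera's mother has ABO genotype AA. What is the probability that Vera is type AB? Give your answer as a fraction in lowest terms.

Vera's father's ABO genotype from BB × BO: 1/2 BB, 1/2 BO.
Crossing each possibility with the mother AA and summing P(type AB): 1/2·1 + 1/2·1/2 = 3/4.

3/4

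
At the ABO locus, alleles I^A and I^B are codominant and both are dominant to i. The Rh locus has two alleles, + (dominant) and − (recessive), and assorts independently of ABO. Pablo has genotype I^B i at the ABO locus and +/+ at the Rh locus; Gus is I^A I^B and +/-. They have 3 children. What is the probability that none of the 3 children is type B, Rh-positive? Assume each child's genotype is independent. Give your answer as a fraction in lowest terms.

ABO cross I^B i × I^A I^B → 1/4 A, 1/2 B, 1/4 AB.
Rh cross +/+ × +/- → 1 Rh+; so P(type B, Rh-positive) = 1/2 × 1 = 1/2 per child.
P(not type B, Rh-positive) = 1/2 for one child; (1/2)^3 = 1/8.

1/8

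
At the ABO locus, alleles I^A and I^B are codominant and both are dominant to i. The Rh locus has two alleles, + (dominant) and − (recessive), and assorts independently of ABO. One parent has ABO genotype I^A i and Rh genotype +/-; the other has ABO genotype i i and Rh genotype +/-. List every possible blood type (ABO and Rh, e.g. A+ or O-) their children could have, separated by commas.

O+, O-, A+, A-

Gametes from I^A i × i i give offspring ABO genotypes I^A i, i i, i.e. phenotypes O, A.
Rh cross +/- × +/- → phenotypes Rh+, Rh-.
Combining independently: O+, O-, A+, A-.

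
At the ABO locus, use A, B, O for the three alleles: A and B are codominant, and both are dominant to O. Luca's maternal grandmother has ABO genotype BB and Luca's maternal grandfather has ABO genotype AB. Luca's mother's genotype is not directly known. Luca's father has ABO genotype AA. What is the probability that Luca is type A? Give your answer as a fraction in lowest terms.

Luca's mother's ABO genotype from BB × AB: 1/2 AB, 1/2 BB.
Crossing each possibility with the father AA and summing P(type A): 1/2·1/2 + 1/2·0 = 1/4.

1/4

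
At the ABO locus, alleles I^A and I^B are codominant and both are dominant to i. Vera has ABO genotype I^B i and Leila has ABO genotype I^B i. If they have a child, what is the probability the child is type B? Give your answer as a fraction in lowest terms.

3/4

ABO cross I^B i × I^B i → offspring phenotypes: 1/4 O, 3/4 B.
So P(type B) = 3/4.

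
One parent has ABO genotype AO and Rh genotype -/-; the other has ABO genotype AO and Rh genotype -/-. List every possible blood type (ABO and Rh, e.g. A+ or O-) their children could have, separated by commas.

O-, A-

Gametes from AO × AO give offspring ABO genotypes AA, AO, OO, i.e. phenotypes O, A.
Rh cross -/- × -/- → phenotypes Rh-.
Combining independently: O-, A-.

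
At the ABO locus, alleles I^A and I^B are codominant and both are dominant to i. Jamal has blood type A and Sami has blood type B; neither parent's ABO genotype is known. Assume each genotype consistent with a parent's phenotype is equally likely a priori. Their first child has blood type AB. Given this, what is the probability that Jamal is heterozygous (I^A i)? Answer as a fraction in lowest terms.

1/3

Possible genotypes: Jamal ∈ {I^A I^A, I^A i}; Sami ∈ {I^B I^B, I^B i}.
Weight each parental genotype pair by prior × P(type-AB child):
  I^A I^A × I^B I^B: posterior weight 4/9.
  I^A I^A × I^B i: posterior weight 2/9.
  I^A i × I^B I^B: posterior weight 2/9.
  I^A i × I^B i: posterior weight 1/9.
Sum the posterior weight over pairs where Jamal is I^A i: 1/3.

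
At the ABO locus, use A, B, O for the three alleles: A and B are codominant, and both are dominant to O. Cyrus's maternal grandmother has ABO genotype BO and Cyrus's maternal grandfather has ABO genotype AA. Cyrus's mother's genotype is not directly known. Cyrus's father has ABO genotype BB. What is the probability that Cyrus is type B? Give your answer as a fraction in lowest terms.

1/2

Cyrus's mother's ABO genotype from BO × AA: 1/2 AB, 1/2 AO.
Crossing each possibility with the father BB and summing P(type B): 1/2·1/2 + 1/2·1/2 = 1/2.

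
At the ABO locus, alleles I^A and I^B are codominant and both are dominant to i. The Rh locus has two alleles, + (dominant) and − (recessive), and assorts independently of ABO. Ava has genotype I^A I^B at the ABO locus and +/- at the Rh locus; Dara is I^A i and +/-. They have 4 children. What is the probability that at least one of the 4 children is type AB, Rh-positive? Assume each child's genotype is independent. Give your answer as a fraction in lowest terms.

36975/65536

ABO cross I^A I^B × I^A i → 1/2 A, 1/4 B, 1/4 AB.
Rh cross +/- × +/- → 3/4 Rh+, 1/4 Rh-; so P(type AB, Rh-positive) = 1/4 × 3/4 = 3/16 per child.
P(none) = (13/16)^4 = 28561/65536; P(at least one) = 1 − 28561/65536 = 36975/65536.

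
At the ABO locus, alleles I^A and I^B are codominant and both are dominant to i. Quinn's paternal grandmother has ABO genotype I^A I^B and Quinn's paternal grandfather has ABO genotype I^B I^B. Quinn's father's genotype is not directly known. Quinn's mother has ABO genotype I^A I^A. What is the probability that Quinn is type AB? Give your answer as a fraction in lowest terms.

Quinn's father's ABO genotype from I^A I^B × I^B I^B: 1/2 I^A I^B, 1/2 I^B I^B.
Crossing each possibility with the mother I^A I^A and summing P(type AB): 1/2·1/2 + 1/2·1 = 3/4.

3/4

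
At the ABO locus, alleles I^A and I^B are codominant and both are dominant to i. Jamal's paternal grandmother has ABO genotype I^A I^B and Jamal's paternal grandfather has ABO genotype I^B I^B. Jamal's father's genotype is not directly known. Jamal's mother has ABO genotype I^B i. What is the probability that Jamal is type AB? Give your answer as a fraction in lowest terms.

Jamal's father's ABO genotype from I^A I^B × I^B I^B: 1/2 I^A I^B, 1/2 I^B I^B.
Crossing each possibility with the mother I^B i and summing P(type AB): 1/2·1/4 + 1/2·0 = 1/8.

1/8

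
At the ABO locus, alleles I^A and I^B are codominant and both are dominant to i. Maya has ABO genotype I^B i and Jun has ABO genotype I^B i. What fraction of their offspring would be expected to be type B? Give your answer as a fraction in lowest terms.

3/4

ABO cross I^B i × I^B i → offspring phenotypes: 1/4 O, 3/4 B.
So P(type B) = 3/4.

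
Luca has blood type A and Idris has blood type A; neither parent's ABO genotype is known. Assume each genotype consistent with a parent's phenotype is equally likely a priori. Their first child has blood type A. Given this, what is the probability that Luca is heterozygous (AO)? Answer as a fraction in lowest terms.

7/15

Possible genotypes: Luca ∈ {AA, AO}; Idris ∈ {AA, AO}.
Weight each parental genotype pair by prior × P(type-A child):
  AA × AA: posterior weight 4/15.
  AA × AO: posterior weight 4/15.
  AO × AA: posterior weight 4/15.
  AO × AO: posterior weight 1/5.
Sum the posterior weight over pairs where Luca is AO: 7/15.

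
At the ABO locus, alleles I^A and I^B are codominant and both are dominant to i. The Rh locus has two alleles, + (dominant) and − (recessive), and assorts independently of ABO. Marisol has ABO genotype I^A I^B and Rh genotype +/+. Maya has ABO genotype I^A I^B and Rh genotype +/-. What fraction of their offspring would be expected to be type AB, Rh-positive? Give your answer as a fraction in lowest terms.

1/2

ABO cross I^A I^B × I^A I^B → offspring phenotypes: 1/4 A, 1/4 B, 1/2 AB.
Rh cross +/+ × +/- → 1 Rh+.
Independent loci: P(type AB, Rh-positive) = 1/2 × 1 = 1/2.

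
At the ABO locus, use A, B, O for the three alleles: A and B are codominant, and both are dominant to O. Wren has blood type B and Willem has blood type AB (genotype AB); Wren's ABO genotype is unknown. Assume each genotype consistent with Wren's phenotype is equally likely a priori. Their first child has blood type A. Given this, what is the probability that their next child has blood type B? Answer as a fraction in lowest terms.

1/2

Possible genotypes: Wren ∈ {BB, BO}; Willem ∈ {AB}.
Weight each parental genotype pair by prior × P(type-A child):
  BO × AB: posterior weight 1; P(next child type B) = 1/2.
Weighted sum = 1/2.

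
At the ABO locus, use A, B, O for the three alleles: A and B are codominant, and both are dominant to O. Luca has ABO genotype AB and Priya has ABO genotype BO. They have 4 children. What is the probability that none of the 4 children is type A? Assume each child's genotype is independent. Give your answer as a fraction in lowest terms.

81/256

ABO cross AB × BO → 1/4 A, 1/2 B, 1/4 AB.
So P(type A) = 1/4 per child.
P(not type A) = 3/4 for one child; (3/4)^4 = 81/256.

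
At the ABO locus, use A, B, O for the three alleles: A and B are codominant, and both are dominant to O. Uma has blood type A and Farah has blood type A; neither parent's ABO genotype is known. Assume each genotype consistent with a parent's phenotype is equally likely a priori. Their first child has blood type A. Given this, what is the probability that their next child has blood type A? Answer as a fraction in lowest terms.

19/20

Possible genotypes: Uma ∈ {AA, AO}; Farah ∈ {AA, AO}.
Weight each parental genotype pair by prior × P(type-A child):
  AA × AA: posterior weight 4/15; P(next child type A) = 1.
  AA × AO: posterior weight 4/15; P(next child type A) = 1.
  AO × AA: posterior weight 4/15; P(next child type A) = 1.
  AO × AO: posterior weight 1/5; P(next child type A) = 3/4.
Weighted sum = 19/20.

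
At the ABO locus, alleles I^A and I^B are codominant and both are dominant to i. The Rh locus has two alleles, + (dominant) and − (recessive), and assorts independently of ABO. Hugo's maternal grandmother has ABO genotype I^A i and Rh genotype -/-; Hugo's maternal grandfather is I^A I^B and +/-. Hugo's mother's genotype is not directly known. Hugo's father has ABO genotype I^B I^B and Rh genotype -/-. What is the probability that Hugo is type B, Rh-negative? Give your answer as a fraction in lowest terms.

3/8

Hugo's mother's ABO genotype from I^A i × I^A I^B: 1/4 I^A I^A, 1/4 I^A I^B, 1/4 I^A i, 1/4 I^B i.
Crossing each possibility with the father I^B I^B and summing P(type B): 1/4·0 + 1/4·1/2 + 1/4·1/2 + 1/4·1 = 1/2.
Similarly for Rh via the mother's Rh distribution: P(Rh-) = 3/4.
Independent loci: 1/2 × 3/4 = 3/8.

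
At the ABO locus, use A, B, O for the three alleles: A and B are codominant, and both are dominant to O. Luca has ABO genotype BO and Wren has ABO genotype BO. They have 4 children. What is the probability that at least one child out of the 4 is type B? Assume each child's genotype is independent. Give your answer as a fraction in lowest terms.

ABO cross BO × BO → 1/4 O, 3/4 B.
So P(type B) = 3/4 per child.
P(none) = (1/4)^4 = 1/256; P(at least one) = 1 − 1/256 = 255/256.

255/256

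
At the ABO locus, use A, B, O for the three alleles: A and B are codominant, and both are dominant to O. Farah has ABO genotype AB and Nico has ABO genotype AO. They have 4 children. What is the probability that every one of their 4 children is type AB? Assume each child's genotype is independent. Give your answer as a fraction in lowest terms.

1/256

ABO cross AB × AO → 1/2 A, 1/4 B, 1/4 AB.
So P(type AB) = 1/4 per child.
All 4 independent: (1/4)^4 = 1/256.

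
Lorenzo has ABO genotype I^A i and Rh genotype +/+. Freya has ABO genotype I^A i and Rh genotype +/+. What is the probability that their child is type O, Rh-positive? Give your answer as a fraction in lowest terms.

ABO cross I^A i × I^A i → offspring phenotypes: 1/4 O, 3/4 A.
Rh cross +/+ × +/+ → 1 Rh+.
Independent loci: P(type O, Rh-positive) = 1/4 × 1 = 1/4.

1/4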